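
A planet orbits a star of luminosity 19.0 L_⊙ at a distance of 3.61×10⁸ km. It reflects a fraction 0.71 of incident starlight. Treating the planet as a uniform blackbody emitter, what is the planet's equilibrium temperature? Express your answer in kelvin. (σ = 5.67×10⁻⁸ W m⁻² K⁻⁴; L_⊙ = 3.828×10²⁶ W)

d = 3.61×10⁸ km = 3.61×10¹¹ m.
L = 19.0 × 3.828×10²⁶ = 7.27×10²⁷ W.
Flux: S = L/(4πd²) = 7.27×10²⁷/(4π×(3.61×10¹¹)²) = 4440 W m⁻².
Energy balance: absorbed = emitted ⇒ πR²·S(1−A) = 4πR²·σT_eq⁴, so T_eq⁴ = S(1−A)/(4σ).
T_eq = [4440 × 0.29 / (4 × 5.67×10⁻⁸)]^(1/4) = (5.68×10⁹)^(1/4) = 275 K.

T_eq ≈ 275 K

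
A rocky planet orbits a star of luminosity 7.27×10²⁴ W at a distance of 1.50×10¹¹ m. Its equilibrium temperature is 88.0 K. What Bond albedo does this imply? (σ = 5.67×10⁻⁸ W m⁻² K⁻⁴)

Flux: S = L/(4πd²) = 7.27×10²⁴/(4π×(1.50×10¹¹)²) = 25.7 W m⁻².
From T_eq⁴ = S(1−A)/(4σ): 1−A = 4σT_eq⁴/S.
1−A = 4 × 5.67×10⁻⁸ × (88.0)⁴ / 25.7 = 0.529.

A ≈ 0.47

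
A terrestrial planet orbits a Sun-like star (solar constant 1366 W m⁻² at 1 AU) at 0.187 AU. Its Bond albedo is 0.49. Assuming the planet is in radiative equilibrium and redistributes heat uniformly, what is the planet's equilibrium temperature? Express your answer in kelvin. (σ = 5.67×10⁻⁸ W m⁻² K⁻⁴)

Flux at 0.187 AU: S = 1366/0.187² = 3.91×10⁴ W m⁻².
Energy balance: absorbed = emitted ⇒ πR²·S(1−A) = 4πR²·σT_eq⁴, so T_eq⁴ = S(1−A)/(4σ).
T_eq = [3.91×10⁴ × 0.51 / (4 × 5.67×10⁻⁸)]^(1/4) = (8.78×10¹⁰)^(1/4) = 544 K.

T_eq ≈ 544 K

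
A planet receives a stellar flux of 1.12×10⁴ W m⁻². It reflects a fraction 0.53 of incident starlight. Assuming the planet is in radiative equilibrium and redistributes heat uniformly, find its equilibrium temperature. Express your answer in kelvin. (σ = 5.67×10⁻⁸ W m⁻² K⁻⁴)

T_eq ≈ 390 K

Energy balance: absorbed = emitted ⇒ πR²·S(1−A) = 4πR²·σT_eq⁴, so T_eq⁴ = S(1−A)/(4σ).
T_eq = [1.12×10⁴ × 0.47 / (4 × 5.67×10⁻⁸)]^(1/4) = (2.32×10¹⁰)^(1/4) = 390 K.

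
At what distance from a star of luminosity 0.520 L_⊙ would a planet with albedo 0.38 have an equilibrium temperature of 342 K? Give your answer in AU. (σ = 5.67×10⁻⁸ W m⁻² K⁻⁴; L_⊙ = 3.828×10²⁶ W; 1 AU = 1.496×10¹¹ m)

d ≈ 0.376 AU

L = 0.520 × 3.828×10²⁶ = 1.99×10²⁶ W.
From T_eq⁴ = L(1−A)/(16πσd²): d = √[L(1−A)/(16πσT_eq⁴)].
d = √[1.99×10²⁶ × 0.62 / (16π × 5.67×10⁻⁸ × (342)⁴)] = 5.63×10¹⁰ m = 0.376 AU.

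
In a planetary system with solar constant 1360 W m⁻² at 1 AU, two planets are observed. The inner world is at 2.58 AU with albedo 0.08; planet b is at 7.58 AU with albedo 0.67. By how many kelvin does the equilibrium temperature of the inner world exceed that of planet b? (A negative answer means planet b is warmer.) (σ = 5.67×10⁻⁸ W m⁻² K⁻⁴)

ΔT ≈ 93.1 K

T_eq = [S₀(1−A)/(4σd²)]^(1/4), so T ∝ (1−A)^(1/4) / √d.
T₁ = [1360×0.92/(4×5.67×10⁻⁸×2.58²)]^(1/4) = 169.67 K.
T₂ = [1360×0.33/(4×5.67×10⁻⁸×7.58²)]^(1/4) = 76.61 K.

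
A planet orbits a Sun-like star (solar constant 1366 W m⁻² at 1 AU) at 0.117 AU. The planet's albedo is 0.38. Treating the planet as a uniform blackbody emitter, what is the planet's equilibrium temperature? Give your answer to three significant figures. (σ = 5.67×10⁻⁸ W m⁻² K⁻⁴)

Flux at 0.117 AU: S = 1366/0.117² = 9.98×10⁴ W m⁻².
Energy balance: absorbed = emitted ⇒ πR²·S(1−A) = 4πR²·σT_eq⁴, so T_eq⁴ = S(1−A)/(4σ).
T_eq = [9.98×10⁴ × 0.62 / (4 × 5.67×10⁻⁸)]^(1/4) = (2.73×10¹¹)^(1/4) = 723 K.

T_eq ≈ 723 K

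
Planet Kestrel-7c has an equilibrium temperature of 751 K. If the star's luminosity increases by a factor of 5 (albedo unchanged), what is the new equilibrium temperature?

T_eq ≈ 1120 K

T_eq ∝ L^(1/4) · d^(−1/2).
T′ = 751 × 5^(1/4) = 1120 K.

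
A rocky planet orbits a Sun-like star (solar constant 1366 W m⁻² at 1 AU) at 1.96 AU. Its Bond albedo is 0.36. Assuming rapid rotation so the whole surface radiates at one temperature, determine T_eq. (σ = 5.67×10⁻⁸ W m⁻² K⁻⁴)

T_eq ≈ 178 K

Flux at 1.96 AU: S = 1366/1.96² = 356 W m⁻².
Energy balance: absorbed = emitted ⇒ πR²·S(1−A) = 4πR²·σT_eq⁴, so T_eq⁴ = S(1−A)/(4σ).
T_eq = [356 × 0.64 / (4 × 5.67×10⁻⁸)]^(1/4) = (1.00×10⁹)^(1/4) = 178 K.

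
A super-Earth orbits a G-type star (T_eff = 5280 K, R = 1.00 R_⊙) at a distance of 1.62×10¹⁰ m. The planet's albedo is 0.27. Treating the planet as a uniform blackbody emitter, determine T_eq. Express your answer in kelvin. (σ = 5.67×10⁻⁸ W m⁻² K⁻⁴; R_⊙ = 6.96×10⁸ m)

T_eq ≈ 715 K

R_⋆ = 1.00 × 6.96×10⁸ = 6.96×10⁸ m.
L = 4πR_⋆²σT_⋆⁴ = 4π(6.96×10⁸)² × 5.67×10⁻⁸ × (5280)⁴ = 2.68×10²⁶ W.
S = L/(4πd²) = 8.13×10⁴ W m⁻².
Energy balance: absorbed = emitted ⇒ πR²·S(1−A) = 4πR²·σT_eq⁴, so T_eq⁴ = S(1−A)/(4σ).
T_eq = [8.13×10⁴ × 0.73 / (4 × 5.67×10⁻⁸)]^(1/4) = (2.62×10¹¹)^(1/4) = 715 K.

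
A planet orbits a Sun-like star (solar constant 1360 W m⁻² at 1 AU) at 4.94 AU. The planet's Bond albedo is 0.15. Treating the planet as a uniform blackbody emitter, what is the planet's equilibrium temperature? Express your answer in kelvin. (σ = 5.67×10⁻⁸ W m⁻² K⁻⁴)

Flux at 4.94 AU: S = 1360/4.94² = 55.7 W m⁻².
Energy balance: absorbed = emitted ⇒ πR²·S(1−A) = 4πR²·σT_eq⁴, so T_eq⁴ = S(1−A)/(4σ).
T_eq = [55.7 × 0.85 / (4 × 5.67×10⁻⁸)]^(1/4) = (2.09×10⁸)^(1/4) = 120 K.

T_eq ≈ 120 K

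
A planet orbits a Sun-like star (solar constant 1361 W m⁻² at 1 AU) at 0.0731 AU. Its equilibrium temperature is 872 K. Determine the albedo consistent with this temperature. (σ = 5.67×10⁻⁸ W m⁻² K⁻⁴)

A ≈ 0.49

Flux at 0.0731 AU: S = 1361/0.0731² = 2.55×10⁵ W m⁻².
From T_eq⁴ = S(1−A)/(4σ): 1−A = 4σT_eq⁴/S.
1−A = 4 × 5.67×10⁻⁸ × (872)⁴ / 2.55×10⁵ = 0.515.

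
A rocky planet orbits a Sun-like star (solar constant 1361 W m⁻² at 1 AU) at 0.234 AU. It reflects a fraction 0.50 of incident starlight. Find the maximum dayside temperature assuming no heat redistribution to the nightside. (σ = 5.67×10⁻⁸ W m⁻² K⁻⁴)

Flux at 0.234 AU: S = 1361/0.234² = 2.49×10⁴ W m⁻².
With no redistribution each surface element balances locally: S(1−A) = σT⁴.
T = [2.49×10⁴ × 0.50 / 5.67×10⁻⁸]^(1/4) = (2.19×10¹¹)^(1/4) = 684 K.

T_ss ≈ 684 K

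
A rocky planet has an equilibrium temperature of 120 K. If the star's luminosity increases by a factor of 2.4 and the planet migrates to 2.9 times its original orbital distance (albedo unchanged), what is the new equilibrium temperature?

T_eq ≈ 87.7 K

T_eq ∝ L^(1/4) · d^(−1/2).
T′ = 120 × 2.4^(1/4) / 2.9^(1/2) = 87.7 K.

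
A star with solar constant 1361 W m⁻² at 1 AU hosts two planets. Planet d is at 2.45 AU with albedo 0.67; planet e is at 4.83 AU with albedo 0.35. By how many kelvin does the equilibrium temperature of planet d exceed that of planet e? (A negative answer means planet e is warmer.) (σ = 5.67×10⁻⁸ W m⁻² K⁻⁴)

ΔT ≈ 21.1 K

T_eq = [S₀(1−A)/(4σd²)]^(1/4), so T ∝ (1−A)^(1/4) / √d.
T₁ = [1361×0.33/(4×5.67×10⁻⁸×2.45²)]^(1/4) = 134.77 K.
T₂ = [1361×0.65/(4×5.67×10⁻⁸×4.83²)]^(1/4) = 113.71 K.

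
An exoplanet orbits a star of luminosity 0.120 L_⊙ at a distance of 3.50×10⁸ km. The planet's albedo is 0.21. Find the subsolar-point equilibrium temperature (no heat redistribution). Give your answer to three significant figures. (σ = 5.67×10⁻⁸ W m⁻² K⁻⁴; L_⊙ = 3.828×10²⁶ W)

T_ss ≈ 143 K

d = 3.50×10⁸ km = 3.50×10¹¹ m.
L = 0.120 × 3.828×10²⁶ = 4.59×10²⁵ W.
Flux: S = L/(4πd²) = 4.59×10²⁵/(4π×(3.50×10¹¹)²) = 29.8 W m⁻².
At the subsolar point the surface absorbs S(1−A) and emits σT⁴ per unit area — no factor of 4, since only the local patch is in balance.
T = [29.8 × 0.79 / 5.67×10⁻⁸]^(1/4) = (4.16×10⁸)^(1/4) = 143 K.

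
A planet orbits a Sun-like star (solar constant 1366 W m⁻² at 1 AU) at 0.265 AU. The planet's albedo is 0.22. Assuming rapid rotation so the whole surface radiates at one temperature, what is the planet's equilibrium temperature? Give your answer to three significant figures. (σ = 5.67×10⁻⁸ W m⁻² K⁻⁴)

Flux at 0.265 AU: S = 1366/0.265² = 1.95×10⁴ W m⁻².
Energy balance: absorbed = emitted ⇒ πR²·S(1−A) = 4πR²·σT_eq⁴, so T_eq⁴ = S(1−A)/(4σ).
T_eq = [1.95×10⁴ × 0.78 / (4 × 5.67×10⁻⁸)]^(1/4) = (6.69×10¹⁰)^(1/4) = 509 K.

T_eq ≈ 509 K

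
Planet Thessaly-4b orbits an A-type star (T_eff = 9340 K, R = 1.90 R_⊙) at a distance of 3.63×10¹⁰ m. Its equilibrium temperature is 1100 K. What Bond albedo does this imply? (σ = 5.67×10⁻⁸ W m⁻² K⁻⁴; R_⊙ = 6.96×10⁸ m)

A ≈ 0.42

R_⋆ = 1.90 × 6.96×10⁸ = 1.32×10⁹ m.
L = 4πR_⋆²σT_⋆⁴ = 4π(1.32×10⁹)² × 5.67×10⁻⁸ × (9340)⁴ = 9.48×10²⁷ W.
S = L/(4πd²) = 5.73×10⁵ W m⁻².
From T_eq⁴ = S(1−A)/(4σ): 1−A = 4σT_eq⁴/S.
1−A = 4 × 5.67×10⁻⁸ × (1100)⁴ / 5.73×10⁵ = 0.580.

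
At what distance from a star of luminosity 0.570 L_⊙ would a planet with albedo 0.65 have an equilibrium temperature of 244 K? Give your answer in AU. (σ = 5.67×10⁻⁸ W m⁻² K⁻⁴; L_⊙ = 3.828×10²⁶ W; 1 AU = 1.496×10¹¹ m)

L = 0.570 × 3.828×10²⁶ = 2.18×10²⁶ W.
From T_eq⁴ = L(1−A)/(16πσd²): d = √[L(1−A)/(16πσT_eq⁴)].
d = √[2.18×10²⁶ × 0.35 / (16π × 5.67×10⁻⁸ × (244)⁴)] = 8.69×10¹⁰ m = 0.581 AU.

d ≈ 0.581 AU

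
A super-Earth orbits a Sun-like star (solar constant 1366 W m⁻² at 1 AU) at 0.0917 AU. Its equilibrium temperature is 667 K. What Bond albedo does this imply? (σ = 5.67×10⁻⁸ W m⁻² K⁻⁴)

Flux at 0.0917 AU: S = 1366/0.0917² = 1.62×10⁵ W m⁻².
From T_eq⁴ = S(1−A)/(4σ): 1−A = 4σT_eq⁴/S.
1−A = 4 × 5.67×10⁻⁸ × (667)⁴ / 1.62×10⁵ = 0.276.

A ≈ 0.72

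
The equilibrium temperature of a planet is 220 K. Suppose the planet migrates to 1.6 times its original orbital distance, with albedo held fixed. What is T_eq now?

T_eq ∝ L^(1/4) · d^(−1/2).
T′ = 220 / 1.6^(1/2) = 174 K.

T_eq ≈ 174 K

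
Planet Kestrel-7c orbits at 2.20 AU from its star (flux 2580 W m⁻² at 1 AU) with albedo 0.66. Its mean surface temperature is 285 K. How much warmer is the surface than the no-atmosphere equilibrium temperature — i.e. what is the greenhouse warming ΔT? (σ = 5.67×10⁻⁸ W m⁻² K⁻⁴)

S = 2580/2.20² = 533.1 W m⁻².
T_eq = [S(1−A)/(4σ)]^(1/4) = [533.1×0.34/(4×5.67×10⁻⁸)]^(1/4) = 168.1 K.
ΔT = T_surf − T_eq = 285 − 168.1.

ΔT ≈ 116.9 K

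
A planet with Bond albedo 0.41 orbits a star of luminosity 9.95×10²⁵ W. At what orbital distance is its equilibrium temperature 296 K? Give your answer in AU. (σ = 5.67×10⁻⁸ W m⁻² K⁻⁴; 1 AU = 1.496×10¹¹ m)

d ≈ 0.346 AU

From T_eq⁴ = L(1−A)/(16πσd²): d = √[L(1−A)/(16πσT_eq⁴)].
d = √[9.95×10²⁵ × 0.59 / (16π × 5.67×10⁻⁸ × (296)⁴)] = 5.18×10¹⁰ m = 0.346 AU.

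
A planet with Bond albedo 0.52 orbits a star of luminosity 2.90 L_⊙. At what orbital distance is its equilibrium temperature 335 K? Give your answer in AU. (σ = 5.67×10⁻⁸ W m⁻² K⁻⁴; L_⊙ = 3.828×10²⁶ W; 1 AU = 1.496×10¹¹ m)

d ≈ 0.814 AU

L = 2.90 × 3.828×10²⁶ = 1.11×10²⁷ W.
From T_eq⁴ = L(1−A)/(16πσd²): d = √[L(1−A)/(16πσT_eq⁴)].
d = √[1.11×10²⁷ × 0.48 / (16π × 5.67×10⁻⁸ × (335)⁴)] = 1.22×10¹¹ m = 0.814 AU.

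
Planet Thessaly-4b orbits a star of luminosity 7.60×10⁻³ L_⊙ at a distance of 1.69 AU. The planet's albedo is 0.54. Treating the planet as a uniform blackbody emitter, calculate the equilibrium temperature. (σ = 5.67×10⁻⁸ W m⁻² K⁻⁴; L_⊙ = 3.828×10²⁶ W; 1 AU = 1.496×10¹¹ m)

d = 1.69 AU = 2.53×10¹¹ m.
L = 7.60×10⁻³ × 3.828×10²⁶ = 2.91×10²⁴ W.
Flux: S = L/(4πd²) = 2.91×10²⁴/(4π×(2.53×10¹¹)²) = 3.62 W m⁻².
Energy balance: absorbed = emitted ⇒ πR²·S(1−A) = 4πR²·σT_eq⁴, so T_eq⁴ = S(1−A)/(4σ).
T_eq = [3.62 × 0.46 / (4 × 5.67×10⁻⁸)]^(1/4) = (7.35×10⁶)^(1/4) = 52.1 K.

T_eq ≈ 52.1 K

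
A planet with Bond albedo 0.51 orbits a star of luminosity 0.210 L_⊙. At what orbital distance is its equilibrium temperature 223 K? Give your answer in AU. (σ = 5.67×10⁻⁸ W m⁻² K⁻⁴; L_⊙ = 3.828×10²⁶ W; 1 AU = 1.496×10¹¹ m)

L = 0.210 × 3.828×10²⁶ = 8.04×10²⁵ W.
From T_eq⁴ = L(1−A)/(16πσd²): d = √[L(1−A)/(16πσT_eq⁴)].
d = √[8.04×10²⁵ × 0.49 / (16π × 5.67×10⁻⁸ × (223)⁴)] = 7.48×10¹⁰ m = 0.500 AU.

d ≈ 0.500 AU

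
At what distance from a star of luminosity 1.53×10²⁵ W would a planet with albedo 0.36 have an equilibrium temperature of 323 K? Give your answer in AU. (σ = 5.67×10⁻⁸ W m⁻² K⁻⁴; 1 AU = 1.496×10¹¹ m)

d ≈ 0.119 AU

From T_eq⁴ = L(1−A)/(16πσd²): d = √[L(1−A)/(16πσT_eq⁴)].
d = √[1.53×10²⁵ × 0.64 / (16π × 5.67×10⁻⁸ × (323)⁴)] = 1.78×10¹⁰ m = 0.119 AU.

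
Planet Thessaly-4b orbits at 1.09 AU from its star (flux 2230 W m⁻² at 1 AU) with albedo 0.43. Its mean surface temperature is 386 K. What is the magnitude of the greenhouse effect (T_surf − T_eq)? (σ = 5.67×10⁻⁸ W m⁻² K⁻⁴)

S = 2230/1.09² = 1877 W m⁻².
T_eq = [S(1−A)/(4σ)]^(1/4) = [1877×0.57/(4×5.67×10⁻⁸)]^(1/4) = 262.1 K.
ΔT = T_surf − T_eq = 386 − 262.1.

ΔT ≈ 123.9 K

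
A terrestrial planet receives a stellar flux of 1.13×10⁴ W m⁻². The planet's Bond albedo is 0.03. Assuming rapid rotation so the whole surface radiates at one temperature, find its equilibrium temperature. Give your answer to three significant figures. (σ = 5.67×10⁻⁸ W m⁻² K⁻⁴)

T_eq ≈ 469 K

Energy balance: absorbed = emitted ⇒ πR²·S(1−A) = 4πR²·σT_eq⁴, so T_eq⁴ = S(1−A)/(4σ).
T_eq = [1.13×10⁴ × 0.97 / (4 × 5.67×10⁻⁸)]^(1/4) = (4.83×10¹⁰)^(1/4) = 469 K.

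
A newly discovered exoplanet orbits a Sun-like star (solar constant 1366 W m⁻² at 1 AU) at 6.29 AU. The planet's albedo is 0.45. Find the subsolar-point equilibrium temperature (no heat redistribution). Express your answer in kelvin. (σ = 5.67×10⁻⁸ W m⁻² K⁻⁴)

T_ss ≈ 135 K

Flux at 6.29 AU: S = 1366/6.29² = 34.5 W m⁻².
At the subsolar point the surface absorbs S(1−A) and emits σT⁴ per unit area — no factor of 4, since only the local patch is in balance.
T = [34.5 × 0.55 / 5.67×10⁻⁸]^(1/4) = (3.35×10⁸)^(1/4) = 135 K.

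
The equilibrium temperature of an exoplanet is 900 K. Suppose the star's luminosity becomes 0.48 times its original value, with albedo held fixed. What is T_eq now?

T_eq ≈ 749 K

T_eq ∝ L^(1/4) · d^(−1/2).
T′ = 900 × 0.48^(1/4) = 749 K.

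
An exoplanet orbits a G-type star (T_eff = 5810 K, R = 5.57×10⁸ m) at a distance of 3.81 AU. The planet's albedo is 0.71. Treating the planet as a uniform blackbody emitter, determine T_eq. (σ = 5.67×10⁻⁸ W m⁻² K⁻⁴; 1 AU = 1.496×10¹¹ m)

T_eq ≈ 94.2 K

d = 3.81 AU = 5.70×10¹¹ m.
L = 4πR_⋆²σT_⋆⁴ = 4π(5.57×10⁸)² × 5.67×10⁻⁸ × (5810)⁴ = 2.52×10²⁶ W.
S = L/(4πd²) = 61.7 W m⁻².
Energy balance: absorbed = emitted ⇒ πR²·S(1−A) = 4πR²·σT_eq⁴, so T_eq⁴ = S(1−A)/(4σ).
T_eq = [61.7 × 0.29 / (4 × 5.67×10⁻⁸)]^(1/4) = (7.89×10⁷)^(1/4) = 94.2 K.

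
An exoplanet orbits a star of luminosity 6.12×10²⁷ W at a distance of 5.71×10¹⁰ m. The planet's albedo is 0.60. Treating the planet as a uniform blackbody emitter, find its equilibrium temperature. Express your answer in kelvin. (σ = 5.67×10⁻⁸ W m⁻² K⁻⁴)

T_eq ≈ 716 K

Flux: S = L/(4πd²) = 6.12×10²⁷/(4π×(5.71×10¹⁰)²) = 1.49×10⁵ W m⁻².
Energy balance: absorbed = emitted ⇒ πR²·S(1−A) = 4πR²·σT_eq⁴, so T_eq⁴ = S(1−A)/(4σ).
T_eq = [1.49×10⁵ × 0.40 / (4 × 5.67×10⁻⁸)]^(1/4) = (2.63×10¹¹)^(1/4) = 716 K.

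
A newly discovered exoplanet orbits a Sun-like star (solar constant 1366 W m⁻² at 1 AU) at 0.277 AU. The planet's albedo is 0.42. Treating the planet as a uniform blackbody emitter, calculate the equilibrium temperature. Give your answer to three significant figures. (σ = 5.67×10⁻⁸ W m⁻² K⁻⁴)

Flux at 0.277 AU: S = 1366/0.277² = 1.78×10⁴ W m⁻².
Energy balance: absorbed = emitted ⇒ πR²·S(1−A) = 4πR²·σT_eq⁴, so T_eq⁴ = S(1−A)/(4σ).
T_eq = [1.78×10⁴ × 0.58 / (4 × 5.67×10⁻⁸)]^(1/4) = (4.55×10¹⁰)^(1/4) = 462 K.

T_eq ≈ 462 K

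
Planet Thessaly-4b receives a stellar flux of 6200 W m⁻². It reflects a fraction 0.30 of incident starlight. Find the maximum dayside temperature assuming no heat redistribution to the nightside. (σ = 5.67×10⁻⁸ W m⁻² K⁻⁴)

T_ss ≈ 526 K

With no redistribution each surface element balances locally: S(1−A) = σT⁴.
T = [6200 × 0.70 / 5.67×10⁻⁸]^(1/4) = (7.65×10¹⁰)^(1/4) = 526 K.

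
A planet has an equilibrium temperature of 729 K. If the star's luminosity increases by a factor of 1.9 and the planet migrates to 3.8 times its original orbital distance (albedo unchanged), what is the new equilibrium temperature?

T_eq ∝ L^(1/4) · d^(−1/2).
T′ = 729 × 1.9^(1/4) / 3.8^(1/2) = 439 K.

T_eq ≈ 439 K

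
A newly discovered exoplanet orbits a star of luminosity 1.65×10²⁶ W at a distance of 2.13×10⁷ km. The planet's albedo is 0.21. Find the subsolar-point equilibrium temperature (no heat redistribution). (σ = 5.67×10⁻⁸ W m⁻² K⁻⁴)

d = 2.13×10⁷ km = 2.13×10¹⁰ m.
Flux: S = L/(4πd²) = 1.65×10²⁶/(4π×(2.13×10¹⁰)²) = 2.89×10⁴ W m⁻².
At the subsolar point the surface absorbs S(1−A) and emits σT⁴ per unit area — no factor of 4, since only the local patch is in balance.
T = [2.89×10⁴ × 0.79 / 5.67×10⁻⁸]^(1/4) = (4.03×10¹¹)^(1/4) = 797 K.

T_ss ≈ 797 K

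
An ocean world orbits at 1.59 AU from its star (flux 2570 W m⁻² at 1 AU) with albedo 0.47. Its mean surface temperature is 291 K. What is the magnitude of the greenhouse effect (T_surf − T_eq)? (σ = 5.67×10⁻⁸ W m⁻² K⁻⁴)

ΔT ≈ 70.2 K

S = 2570/1.59² = 1017 W m⁻².
T_eq = [S(1−A)/(4σ)]^(1/4) = [1017×0.53/(4×5.67×10⁻⁸)]^(1/4) = 220.8 K.
ΔT = T_surf − T_eq = 291 − 220.8.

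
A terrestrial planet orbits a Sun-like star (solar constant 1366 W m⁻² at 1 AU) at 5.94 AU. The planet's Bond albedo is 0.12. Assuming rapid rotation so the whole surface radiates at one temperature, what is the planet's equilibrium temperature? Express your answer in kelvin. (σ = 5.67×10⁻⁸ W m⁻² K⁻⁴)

T_eq ≈ 111 K

Flux at 5.94 AU: S = 1366/5.94² = 38.7 W m⁻².
Energy balance: absorbed = emitted ⇒ πR²·S(1−A) = 4πR²·σT_eq⁴, so T_eq⁴ = S(1−A)/(4σ).
T_eq = [38.7 × 0.88 / (4 × 5.67×10⁻⁸)]^(1/4) = (1.50×10⁸)^(1/4) = 111 K.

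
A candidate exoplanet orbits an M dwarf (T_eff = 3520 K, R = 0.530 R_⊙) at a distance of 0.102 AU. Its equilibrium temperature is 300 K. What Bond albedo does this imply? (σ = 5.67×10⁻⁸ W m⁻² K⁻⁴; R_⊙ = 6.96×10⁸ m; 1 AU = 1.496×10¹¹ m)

R_⋆ = 0.530 × 6.96×10⁸ = 3.69×10⁸ m.
d = 0.102 AU = 1.53×10¹⁰ m.
L = 4πR_⋆²σT_⋆⁴ = 4π(3.69×10⁸)² × 5.67×10⁻⁸ × (3520)⁴ = 1.49×10²⁵ W.
S = L/(4πd²) = 5090 W m⁻².
From T_eq⁴ = S(1−A)/(4σ): 1−A = 4σT_eq⁴/S.
1−A = 4 × 5.67×10⁻⁸ × (300)⁴ / 5090 = 0.361.

A ≈ 0.64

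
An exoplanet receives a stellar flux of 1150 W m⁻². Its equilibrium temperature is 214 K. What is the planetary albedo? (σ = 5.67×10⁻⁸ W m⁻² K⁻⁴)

A ≈ 0.59

From T_eq⁴ = S(1−A)/(4σ): 1−A = 4σT_eq⁴/S.
1−A = 4 × 5.67×10⁻⁸ × (214)⁴ / 1150 = 0.414.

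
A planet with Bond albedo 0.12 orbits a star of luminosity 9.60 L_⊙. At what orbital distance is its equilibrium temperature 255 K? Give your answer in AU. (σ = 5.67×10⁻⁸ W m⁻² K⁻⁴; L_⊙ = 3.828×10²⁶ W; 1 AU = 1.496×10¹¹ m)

d ≈ 3.46 AU

L = 9.60 × 3.828×10²⁶ = 3.67×10²⁷ W.
From T_eq⁴ = L(1−A)/(16πσd²): d = √[L(1−A)/(16πσT_eq⁴)].
d = √[3.67×10²⁷ × 0.88 / (16π × 5.67×10⁻⁸ × (255)⁴)] = 5.18×10¹¹ m = 3.46 AU.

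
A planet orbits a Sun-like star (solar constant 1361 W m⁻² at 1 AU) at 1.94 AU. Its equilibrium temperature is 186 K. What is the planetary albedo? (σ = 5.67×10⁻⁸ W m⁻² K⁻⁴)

A ≈ 0.25

Flux at 1.94 AU: S = 1361/1.94² = 362 W m⁻².
From T_eq⁴ = S(1−A)/(4σ): 1−A = 4σT_eq⁴/S.
1−A = 4 × 5.67×10⁻⁸ × (186)⁴ / 362 = 0.751.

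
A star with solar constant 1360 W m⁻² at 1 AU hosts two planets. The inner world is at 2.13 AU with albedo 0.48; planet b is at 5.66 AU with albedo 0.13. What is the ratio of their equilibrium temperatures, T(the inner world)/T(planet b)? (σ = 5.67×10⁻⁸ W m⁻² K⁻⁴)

T_eq = [S₀(1−A)/(4σd²)]^(1/4), so T ∝ (1−A)^(1/4) / √d.
T₁ = [1360×0.52/(4×5.67×10⁻⁸×2.13²)]^(1/4) = 161.91 K.
T₂ = [1360×0.87/(4×5.67×10⁻⁸×5.66²)]^(1/4) = 112.97 K.

T₁/T₂ ≈ 1.433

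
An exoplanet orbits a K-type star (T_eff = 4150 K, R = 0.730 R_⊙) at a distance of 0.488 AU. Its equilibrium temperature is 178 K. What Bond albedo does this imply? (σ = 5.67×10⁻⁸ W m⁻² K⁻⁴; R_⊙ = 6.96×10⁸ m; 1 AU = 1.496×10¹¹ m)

A ≈ 0.72

R_⋆ = 0.730 × 6.96×10⁸ = 5.08×10⁸ m.
d = 0.488 AU = 7.30×10¹⁰ m.
L = 4πR_⋆²σT_⋆⁴ = 4π(5.08×10⁸)² × 5.67×10⁻⁸ × (4150)⁴ = 5.46×10²⁵ W.
S = L/(4πd²) = 815 W m⁻².
From T_eq⁴ = S(1−A)/(4σ): 1−A = 4σT_eq⁴/S.
1−A = 4 × 5.67×10⁻⁸ × (178)⁴ / 815 = 0.280.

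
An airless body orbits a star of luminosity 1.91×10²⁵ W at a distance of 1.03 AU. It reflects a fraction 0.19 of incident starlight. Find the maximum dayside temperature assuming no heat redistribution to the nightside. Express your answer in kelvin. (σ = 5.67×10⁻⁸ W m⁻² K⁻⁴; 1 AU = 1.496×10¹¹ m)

T_ss ≈ 174 K

d = 1.03 AU = 1.54×10¹¹ m.
Flux: S = L/(4πd²) = 1.91×10²⁵/(4π×(1.54×10¹¹)²) = 64.0 W m⁻².
With no redistribution each surface element balances locally: S(1−A) = σT⁴.
T = [64.0 × 0.81 / 5.67×10⁻⁸]^(1/4) = (9.15×10⁸)^(1/4) = 174 K.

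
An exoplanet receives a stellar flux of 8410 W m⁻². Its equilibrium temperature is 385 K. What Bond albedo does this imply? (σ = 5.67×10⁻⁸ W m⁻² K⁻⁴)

A ≈ 0.41

From T_eq⁴ = S(1−A)/(4σ): 1−A = 4σT_eq⁴/S.
1−A = 4 × 5.67×10⁻⁸ × (385)⁴ / 8410 = 0.593.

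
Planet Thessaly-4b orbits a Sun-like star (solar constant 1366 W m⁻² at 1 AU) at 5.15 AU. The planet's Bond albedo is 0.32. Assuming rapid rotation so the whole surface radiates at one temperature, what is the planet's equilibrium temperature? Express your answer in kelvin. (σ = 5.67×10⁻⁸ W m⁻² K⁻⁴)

T_eq ≈ 111 K

Flux at 5.15 AU: S = 1366/5.15² = 51.5 W m⁻².
Energy balance: absorbed = emitted ⇒ πR²·S(1−A) = 4πR²·σT_eq⁴, so T_eq⁴ = S(1−A)/(4σ).
T_eq = [51.5 × 0.68 / (4 × 5.67×10⁻⁸)]^(1/4) = (1.54×10⁸)^(1/4) = 111 K.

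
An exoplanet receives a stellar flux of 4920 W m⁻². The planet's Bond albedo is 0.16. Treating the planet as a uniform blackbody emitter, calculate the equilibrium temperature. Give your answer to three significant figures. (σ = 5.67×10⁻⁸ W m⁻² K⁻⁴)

T_eq ≈ 367 K

Energy balance: absorbed = emitted ⇒ πR²·S(1−A) = 4πR²·σT_eq⁴, so T_eq⁴ = S(1−A)/(4σ).
T_eq = [4920 × 0.84 / (4 × 5.67×10⁻⁸)]^(1/4) = (1.82×10¹⁰)^(1/4) = 367 K.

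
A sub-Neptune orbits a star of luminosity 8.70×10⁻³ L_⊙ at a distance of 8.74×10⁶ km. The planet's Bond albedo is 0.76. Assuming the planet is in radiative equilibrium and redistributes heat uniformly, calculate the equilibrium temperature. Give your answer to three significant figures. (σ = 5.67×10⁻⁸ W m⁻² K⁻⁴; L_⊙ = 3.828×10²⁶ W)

T_eq ≈ 246 K

d = 8.74×10⁶ km = 8.74×10⁹ m.
L = 8.70×10⁻³ × 3.828×10²⁶ = 3.33×10²⁴ W.
Flux: S = L/(4πd²) = 3.33×10²⁴/(4π×(8.74×10⁹)²) = 3470 W m⁻².
Energy balance: absorbed = emitted ⇒ πR²·S(1−A) = 4πR²·σT_eq⁴, so T_eq⁴ = S(1−A)/(4σ).
T_eq = [3470 × 0.24 / (4 × 5.67×10⁻⁸)]^(1/4) = (3.67×10⁹)^(1/4) = 246 K.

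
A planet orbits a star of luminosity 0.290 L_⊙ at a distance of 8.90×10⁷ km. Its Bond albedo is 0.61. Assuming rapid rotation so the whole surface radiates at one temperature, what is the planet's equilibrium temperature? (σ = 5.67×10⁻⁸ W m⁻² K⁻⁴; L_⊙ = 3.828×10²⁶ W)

T_eq ≈ 209 K

d = 8.90×10⁷ km = 8.90×10¹⁰ m.
L = 0.290 × 3.828×10²⁶ = 1.11×10²⁶ W.
Flux: S = L/(4πd²) = 1.11×10²⁶/(4π×(8.90×10¹⁰)²) = 1120 W m⁻².
Energy balance: absorbed = emitted ⇒ πR²·S(1−A) = 4πR²·σT_eq⁴, so T_eq⁴ = S(1−A)/(4σ).
T_eq = [1120 × 0.39 / (4 × 5.67×10⁻⁸)]^(1/4) = (1.92×10⁹)^(1/4) = 209 K.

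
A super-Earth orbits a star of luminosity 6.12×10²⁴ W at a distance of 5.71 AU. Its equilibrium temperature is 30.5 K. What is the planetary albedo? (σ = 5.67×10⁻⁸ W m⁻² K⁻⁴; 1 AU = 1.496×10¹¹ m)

A ≈ 0.71

d = 5.71 AU = 8.54×10¹¹ m.
Flux: S = L/(4πd²) = 6.12×10²⁴/(4π×(8.54×10¹¹)²) = 0.667 W m⁻².
From T_eq⁴ = S(1−A)/(4σ): 1−A = 4σT_eq⁴/S.
1−A = 4 × 5.67×10⁻⁸ × (30.5)⁴ / 0.667 = 0.294.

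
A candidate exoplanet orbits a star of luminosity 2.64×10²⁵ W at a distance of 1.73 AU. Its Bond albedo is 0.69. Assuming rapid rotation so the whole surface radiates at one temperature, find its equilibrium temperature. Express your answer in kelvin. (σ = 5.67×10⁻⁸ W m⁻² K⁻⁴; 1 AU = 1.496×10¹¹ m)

T_eq ≈ 80.9 K

d = 1.73 AU = 2.59×10¹¹ m.
Flux: S = L/(4πd²) = 2.64×10²⁵/(4π×(2.59×10¹¹)²) = 31.4 W m⁻².
Energy balance: absorbed = emitted ⇒ πR²·S(1−A) = 4πR²·σT_eq⁴, so T_eq⁴ = S(1−A)/(4σ).
T_eq = [31.4 × 0.31 / (4 × 5.67×10⁻⁸)]^(1/4) = (4.29×10⁷)^(1/4) = 80.9 K.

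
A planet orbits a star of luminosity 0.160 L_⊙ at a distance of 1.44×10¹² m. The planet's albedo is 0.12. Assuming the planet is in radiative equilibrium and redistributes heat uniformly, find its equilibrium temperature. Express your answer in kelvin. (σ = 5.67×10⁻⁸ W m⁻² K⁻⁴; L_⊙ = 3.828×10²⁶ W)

T_eq ≈ 55.0 K

L = 0.160 × 3.828×10²⁶ = 6.12×10²⁵ W.
Flux: S = L/(4πd²) = 6.12×10²⁵/(4π×(1.44×10¹²)²) = 2.35 W m⁻².
Energy balance: absorbed = emitted ⇒ πR²·S(1−A) = 4πR²·σT_eq⁴, so T_eq⁴ = S(1−A)/(4σ).
T_eq = [2.35 × 0.88 / (4 × 5.67×10⁻⁸)]^(1/4) = (9.12×10⁶)^(1/4) = 55.0 K.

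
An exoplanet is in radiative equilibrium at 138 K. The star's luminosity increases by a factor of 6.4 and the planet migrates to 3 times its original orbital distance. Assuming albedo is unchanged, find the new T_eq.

T_eq ≈ 127 K

T_eq ∝ L^(1/4) · d^(−1/2).
T′ = 138 × 6.4^(1/4) / 3^(1/2) = 127 K.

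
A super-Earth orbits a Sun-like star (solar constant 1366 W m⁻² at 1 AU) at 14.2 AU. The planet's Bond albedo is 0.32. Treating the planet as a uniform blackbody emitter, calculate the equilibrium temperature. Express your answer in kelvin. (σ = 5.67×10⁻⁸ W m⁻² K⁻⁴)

T_eq ≈ 67.1 K

Flux at 14.2 AU: S = 1366/14.2² = 6.77 W m⁻².
Energy balance: absorbed = emitted ⇒ πR²·S(1−A) = 4πR²·σT_eq⁴, so T_eq⁴ = S(1−A)/(4σ).
T_eq = [6.77 × 0.68 / (4 × 5.67×10⁻⁸)]^(1/4) = (2.03×10⁷)^(1/4) = 67.1 K.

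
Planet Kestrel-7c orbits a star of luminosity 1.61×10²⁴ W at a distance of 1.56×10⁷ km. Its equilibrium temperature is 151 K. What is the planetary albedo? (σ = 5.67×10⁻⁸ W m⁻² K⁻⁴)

d = 1.56×10⁷ km = 1.56×10¹⁰ m.
Flux: S = L/(4πd²) = 1.61×10²⁴/(4π×(1.56×10¹⁰)²) = 526 W m⁻².
From T_eq⁴ = S(1−A)/(4σ): 1−A = 4σT_eq⁴/S.
1−A = 4 × 5.67×10⁻⁸ × (151)⁴ / 526 = 0.224.

A ≈ 0.78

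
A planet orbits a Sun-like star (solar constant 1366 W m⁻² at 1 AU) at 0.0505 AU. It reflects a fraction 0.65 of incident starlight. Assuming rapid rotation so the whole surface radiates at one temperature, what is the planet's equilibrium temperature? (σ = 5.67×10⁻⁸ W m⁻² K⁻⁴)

Flux at 0.0505 AU: S = 1366/0.0505² = 5.36×10⁵ W m⁻².
Energy balance: absorbed = emitted ⇒ πR²·S(1−A) = 4πR²·σT_eq⁴, so T_eq⁴ = S(1−A)/(4σ).
T_eq = [5.36×10⁵ × 0.35 / (4 × 5.67×10⁻⁸)]^(1/4) = (8.27×10¹¹)^(1/4) = 954 K.

T_eq ≈ 954 K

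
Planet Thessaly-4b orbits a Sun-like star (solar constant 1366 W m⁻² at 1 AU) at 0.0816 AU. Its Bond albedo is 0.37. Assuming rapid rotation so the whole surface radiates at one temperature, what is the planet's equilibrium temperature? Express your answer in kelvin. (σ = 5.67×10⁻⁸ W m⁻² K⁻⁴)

Flux at 0.0816 AU: S = 1366/0.0816² = 2.05×10⁵ W m⁻².
Energy balance: absorbed = emitted ⇒ πR²·S(1−A) = 4πR²·σT_eq⁴, so T_eq⁴ = S(1−A)/(4σ).
T_eq = [2.05×10⁵ × 0.63 / (4 × 5.67×10⁻⁸)]^(1/4) = (5.70×10¹¹)^(1/4) = 869 K.

T_eq ≈ 869 K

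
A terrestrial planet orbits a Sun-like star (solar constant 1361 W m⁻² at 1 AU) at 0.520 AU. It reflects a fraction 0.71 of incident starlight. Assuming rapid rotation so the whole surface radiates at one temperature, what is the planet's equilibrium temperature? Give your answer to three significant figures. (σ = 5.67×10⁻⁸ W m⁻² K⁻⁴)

T_eq ≈ 283 K

Flux at 0.520 AU: S = 1361/0.520² = 5030 W m⁻².
Energy balance: absorbed = emitted ⇒ πR²·S(1−A) = 4πR²·σT_eq⁴, so T_eq⁴ = S(1−A)/(4σ).
T_eq = [5030 × 0.29 / (4 × 5.67×10⁻⁸)]^(1/4) = (6.44×10⁹)^(1/4) = 283 K.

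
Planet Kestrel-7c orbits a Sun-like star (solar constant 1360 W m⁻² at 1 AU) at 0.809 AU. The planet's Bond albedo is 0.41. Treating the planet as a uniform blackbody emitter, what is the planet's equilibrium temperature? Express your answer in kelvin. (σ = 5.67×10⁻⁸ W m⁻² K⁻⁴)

T_eq ≈ 271 K

Flux at 0.809 AU: S = 1360/0.809² = 2080 W m⁻².
Energy balance: absorbed = emitted ⇒ πR²·S(1−A) = 4πR²·σT_eq⁴, so T_eq⁴ = S(1−A)/(4σ).
T_eq = [2080 × 0.59 / (4 × 5.67×10⁻⁸)]^(1/4) = (5.41×10⁹)^(1/4) = 271 K.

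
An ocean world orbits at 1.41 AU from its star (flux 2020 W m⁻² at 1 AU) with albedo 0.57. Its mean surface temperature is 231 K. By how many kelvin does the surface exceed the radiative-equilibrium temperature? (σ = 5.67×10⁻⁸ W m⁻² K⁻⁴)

ΔT ≈ 21.5 K

S = 2020/1.41² = 1016 W m⁻².
T_eq = [S(1−A)/(4σ)]^(1/4) = [1016×0.43/(4×5.67×10⁻⁸)]^(1/4) = 209.5 K.
ΔT = T_surf − T_eq = 231 − 209.5.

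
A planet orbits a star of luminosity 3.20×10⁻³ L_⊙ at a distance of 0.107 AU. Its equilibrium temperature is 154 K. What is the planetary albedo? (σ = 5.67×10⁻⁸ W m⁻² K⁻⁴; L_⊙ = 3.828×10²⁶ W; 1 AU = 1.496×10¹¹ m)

A ≈ 0.66

d = 0.107 AU = 1.60×10¹⁰ m.
L = 3.20×10⁻³ × 3.828×10²⁶ = 1.22×10²⁴ W.
Flux: S = L/(4πd²) = 1.22×10²⁴/(4π×(1.60×10¹⁰)²) = 380 W m⁻².
From T_eq⁴ = S(1−A)/(4σ): 1−A = 4σT_eq⁴/S.
1−A = 4 × 5.67×10⁻⁸ × (154)⁴ / 380 = 0.335.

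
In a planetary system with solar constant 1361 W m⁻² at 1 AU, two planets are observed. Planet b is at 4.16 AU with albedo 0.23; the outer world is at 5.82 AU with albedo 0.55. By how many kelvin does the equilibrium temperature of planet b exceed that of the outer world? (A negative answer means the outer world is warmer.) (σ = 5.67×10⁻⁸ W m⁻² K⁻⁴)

ΔT ≈ 33.3 K

T_eq = [S₀(1−A)/(4σd²)]^(1/4), so T ∝ (1−A)^(1/4) / √d.
T₁ = [1361×0.77/(4×5.67×10⁻⁸×4.16²)]^(1/4) = 127.83 K.
T₂ = [1361×0.45/(4×5.67×10⁻⁸×5.82²)]^(1/4) = 94.49 K.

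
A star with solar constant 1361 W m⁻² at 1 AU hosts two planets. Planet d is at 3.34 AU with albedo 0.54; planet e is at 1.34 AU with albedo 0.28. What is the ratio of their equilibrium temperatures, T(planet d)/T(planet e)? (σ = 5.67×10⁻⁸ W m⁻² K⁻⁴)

T₁/T₂ ≈ 0.566

T_eq = [S₀(1−A)/(4σd²)]^(1/4), so T ∝ (1−A)^(1/4) / √d.
T₁ = [1361×0.46/(4×5.67×10⁻⁸×3.34²)]^(1/4) = 125.42 K.
T₂ = [1361×0.72/(4×5.67×10⁻⁸×1.34²)]^(1/4) = 221.48 K.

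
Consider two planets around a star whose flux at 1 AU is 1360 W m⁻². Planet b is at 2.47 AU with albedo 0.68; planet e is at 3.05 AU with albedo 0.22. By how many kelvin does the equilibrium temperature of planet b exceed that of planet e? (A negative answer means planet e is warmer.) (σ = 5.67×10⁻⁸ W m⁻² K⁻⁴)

ΔT ≈ -16.6 K

T_eq = [S₀(1−A)/(4σd²)]^(1/4), so T ∝ (1−A)^(1/4) / √d.
T₁ = [1360×0.32/(4×5.67×10⁻⁸×2.47²)]^(1/4) = 133.17 K.
T₂ = [1360×0.78/(4×5.67×10⁻⁸×3.05²)]^(1/4) = 149.74 K.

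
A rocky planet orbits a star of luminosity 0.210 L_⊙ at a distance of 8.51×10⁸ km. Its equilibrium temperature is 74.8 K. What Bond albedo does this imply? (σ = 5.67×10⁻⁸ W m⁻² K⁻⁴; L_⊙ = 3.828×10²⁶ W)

d = 8.51×10⁸ km = 8.51×10¹¹ m.
L = 0.210 × 3.828×10²⁶ = 8.04×10²⁵ W.
Flux: S = L/(4πd²) = 8.04×10²⁵/(4π×(8.51×10¹¹)²) = 8.83 W m⁻².
From T_eq⁴ = S(1−A)/(4σ): 1−A = 4σT_eq⁴/S.
1−A = 4 × 5.67×10⁻⁸ × (74.8)⁴ / 8.83 = 0.804.

A ≈ 0.20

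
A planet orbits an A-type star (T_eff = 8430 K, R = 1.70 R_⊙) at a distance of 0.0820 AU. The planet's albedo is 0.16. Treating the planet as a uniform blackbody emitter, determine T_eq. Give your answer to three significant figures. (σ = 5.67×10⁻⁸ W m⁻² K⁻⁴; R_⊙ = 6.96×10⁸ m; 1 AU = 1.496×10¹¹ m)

T_eq ≈ 1770 K

R_⋆ = 1.70 × 6.96×10⁸ = 1.18×10⁹ m.
d = 0.0820 AU = 1.23×10¹⁰ m.
L = 4πR_⋆²σT_⋆⁴ = 4π(1.18×10⁹)² × 5.67×10⁻⁸ × (8430)⁴ = 5.04×10²⁷ W.
S = L/(4πd²) = 2.66×10⁶ W m⁻².
Energy balance: absorbed = emitted ⇒ πR²·S(1−A) = 4πR²·σT_eq⁴, so T_eq⁴ = S(1−A)/(4σ).
T_eq = [2.66×10⁶ × 0.84 / (4 × 5.67×10⁻⁸)]^(1/4) = (9.87×10¹²)^(1/4) = 1770 K.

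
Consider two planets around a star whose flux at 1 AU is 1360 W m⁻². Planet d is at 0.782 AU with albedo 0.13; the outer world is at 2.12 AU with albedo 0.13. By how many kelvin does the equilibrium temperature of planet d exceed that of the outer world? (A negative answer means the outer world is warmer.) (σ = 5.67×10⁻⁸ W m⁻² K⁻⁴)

ΔT ≈ 119.3 K

T_eq = [S₀(1−A)/(4σd²)]^(1/4), so T ∝ (1−A)^(1/4) / √d.
T₁ = [1360×0.87/(4×5.67×10⁻⁸×0.782²)]^(1/4) = 303.91 K.
T₂ = [1360×0.87/(4×5.67×10⁻⁸×2.12²)]^(1/4) = 184.58 K.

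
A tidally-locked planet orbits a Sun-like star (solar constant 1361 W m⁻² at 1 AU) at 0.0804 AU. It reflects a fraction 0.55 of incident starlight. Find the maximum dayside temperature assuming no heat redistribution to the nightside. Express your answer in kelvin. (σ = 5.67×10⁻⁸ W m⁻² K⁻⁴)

Flux at 0.0804 AU: S = 1361/0.0804² = 2.11×10⁵ W m⁻².
With no redistribution each surface element balances locally: S(1−A) = σT⁴.
T = [2.11×10⁵ × 0.45 / 5.67×10⁻⁸]^(1/4) = (1.67×10¹²)^(1/4) = 1140 K.

T_ss ≈ 1140 K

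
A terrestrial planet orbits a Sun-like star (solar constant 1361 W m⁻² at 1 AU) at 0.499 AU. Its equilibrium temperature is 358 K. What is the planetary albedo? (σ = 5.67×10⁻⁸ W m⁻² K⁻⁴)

Flux at 0.499 AU: S = 1361/0.499² = 5470 W m⁻².
From T_eq⁴ = S(1−A)/(4σ): 1−A = 4σT_eq⁴/S.
1−A = 4 × 5.67×10⁻⁸ × (358)⁴ / 5470 = 0.682.

A ≈ 0.32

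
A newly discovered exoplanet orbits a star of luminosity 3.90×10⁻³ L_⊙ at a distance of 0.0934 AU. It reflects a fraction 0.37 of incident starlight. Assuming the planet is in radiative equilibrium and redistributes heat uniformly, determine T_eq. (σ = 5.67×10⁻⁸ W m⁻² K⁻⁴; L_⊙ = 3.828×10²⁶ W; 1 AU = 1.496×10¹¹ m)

T_eq ≈ 203 K

d = 0.0934 AU = 1.40×10¹⁰ m.
L = 3.90×10⁻³ × 3.828×10²⁶ = 1.49×10²⁴ W.
Flux: S = L/(4πd²) = 1.49×10²⁴/(4π×(1.40×10¹⁰)²) = 609 W m⁻².
Energy balance: absorbed = emitted ⇒ πR²·S(1−A) = 4πR²·σT_eq⁴, so T_eq⁴ = S(1−A)/(4σ).
T_eq = [609 × 0.63 / (4 × 5.67×10⁻⁸)]^(1/4) = (1.69×10⁹)^(1/4) = 203 K.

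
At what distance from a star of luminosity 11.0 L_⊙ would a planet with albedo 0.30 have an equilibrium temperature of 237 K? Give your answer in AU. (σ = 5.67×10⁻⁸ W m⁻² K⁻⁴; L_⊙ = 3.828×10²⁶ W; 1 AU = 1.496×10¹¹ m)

L = 11.0 × 3.828×10²⁶ = 4.21×10²⁷ W.
From T_eq⁴ = L(1−A)/(16πσd²): d = √[L(1−A)/(16πσT_eq⁴)].
d = √[4.21×10²⁷ × 0.70 / (16π × 5.67×10⁻⁸ × (237)⁴)] = 5.73×10¹¹ m = 3.83 AU.

d ≈ 3.83 AU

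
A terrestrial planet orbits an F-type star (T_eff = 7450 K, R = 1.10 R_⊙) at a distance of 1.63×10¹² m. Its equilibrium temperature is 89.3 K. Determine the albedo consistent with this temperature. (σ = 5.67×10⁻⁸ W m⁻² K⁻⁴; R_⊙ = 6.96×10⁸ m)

A ≈ 0.63

R_⋆ = 1.10 × 6.96×10⁸ = 7.66×10⁸ m.
L = 4πR_⋆²σT_⋆⁴ = 4π(7.66×10⁸)² × 5.67×10⁻⁸ × (7450)⁴ = 1.29×10²⁷ W.
S = L/(4πd²) = 38.5 W m⁻².
From T_eq⁴ = S(1−A)/(4σ): 1−A = 4σT_eq⁴/S.
1−A = 4 × 5.67×10⁻⁸ × (89.3)⁴ / 38.5 = 0.374.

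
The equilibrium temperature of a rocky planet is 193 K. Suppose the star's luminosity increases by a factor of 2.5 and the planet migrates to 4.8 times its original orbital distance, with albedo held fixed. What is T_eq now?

T_eq ∝ L^(1/4) · d^(−1/2).
T′ = 193 × 2.5^(1/4) / 4.8^(1/2) = 111 K.

T_eq ≈ 111 K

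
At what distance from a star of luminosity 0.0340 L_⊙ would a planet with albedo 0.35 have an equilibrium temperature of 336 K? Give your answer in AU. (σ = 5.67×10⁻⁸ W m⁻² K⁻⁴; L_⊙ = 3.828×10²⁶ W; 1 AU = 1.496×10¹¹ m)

L = 0.0340 × 3.828×10²⁶ = 1.30×10²⁵ W.
From T_eq⁴ = L(1−A)/(16πσd²): d = √[L(1−A)/(16πσT_eq⁴)].
d = √[1.30×10²⁵ × 0.65 / (16π × 5.67×10⁻⁸ × (336)⁴)] = 1.53×10¹⁰ m = 0.102 AU.

d ≈ 0.102 AU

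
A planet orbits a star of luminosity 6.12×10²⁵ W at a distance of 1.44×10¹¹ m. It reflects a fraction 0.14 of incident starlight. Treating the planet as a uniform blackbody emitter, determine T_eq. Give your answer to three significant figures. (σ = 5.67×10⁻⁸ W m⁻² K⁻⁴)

T_eq ≈ 173 K

Flux: S = L/(4πd²) = 6.12×10²⁵/(4π×(1.44×10¹¹)²) = 235 W m⁻².
Energy balance: absorbed = emitted ⇒ πR²·S(1−A) = 4πR²·σT_eq⁴, so T_eq⁴ = S(1−A)/(4σ).
T_eq = [235 × 0.86 / (4 × 5.67×10⁻⁸)]^(1/4) = (8.91×10⁸)^(1/4) = 173 K.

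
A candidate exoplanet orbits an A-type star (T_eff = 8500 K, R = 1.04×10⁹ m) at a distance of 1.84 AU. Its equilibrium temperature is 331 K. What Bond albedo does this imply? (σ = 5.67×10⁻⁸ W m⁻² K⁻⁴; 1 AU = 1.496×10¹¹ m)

d = 1.84 AU = 2.75×10¹¹ m.
L = 4πR_⋆²σT_⋆⁴ = 4π(1.04×10⁹)² × 5.67×10⁻⁸ × (8500)⁴ = 4.02×10²⁷ W.
S = L/(4πd²) = 4220 W m⁻².
From T_eq⁴ = S(1−A)/(4σ): 1−A = 4σT_eq⁴/S.
1−A = 4 × 5.67×10⁻⁸ × (331)⁴ / 4220 = 0.644.

A ≈ 0.36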